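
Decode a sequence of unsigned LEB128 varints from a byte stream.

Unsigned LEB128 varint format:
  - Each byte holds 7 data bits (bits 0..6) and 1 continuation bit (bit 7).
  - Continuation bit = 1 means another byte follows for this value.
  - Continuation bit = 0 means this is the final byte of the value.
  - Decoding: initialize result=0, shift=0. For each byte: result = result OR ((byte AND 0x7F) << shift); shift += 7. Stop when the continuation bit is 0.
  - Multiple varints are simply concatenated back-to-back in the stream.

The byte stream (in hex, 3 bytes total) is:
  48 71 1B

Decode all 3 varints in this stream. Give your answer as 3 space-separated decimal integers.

Answer: 72 113 27

Derivation:
  byte[0]=0x48 cont=0 payload=0x48=72: acc |= 72<<0 -> acc=72 shift=7 [end]
Varint 1: bytes[0:1] = 48 -> value 72 (1 byte(s))
  byte[1]=0x71 cont=0 payload=0x71=113: acc |= 113<<0 -> acc=113 shift=7 [end]
Varint 2: bytes[1:2] = 71 -> value 113 (1 byte(s))
  byte[2]=0x1B cont=0 payload=0x1B=27: acc |= 27<<0 -> acc=27 shift=7 [end]
Varint 3: bytes[2:3] = 1B -> value 27 (1 byte(s))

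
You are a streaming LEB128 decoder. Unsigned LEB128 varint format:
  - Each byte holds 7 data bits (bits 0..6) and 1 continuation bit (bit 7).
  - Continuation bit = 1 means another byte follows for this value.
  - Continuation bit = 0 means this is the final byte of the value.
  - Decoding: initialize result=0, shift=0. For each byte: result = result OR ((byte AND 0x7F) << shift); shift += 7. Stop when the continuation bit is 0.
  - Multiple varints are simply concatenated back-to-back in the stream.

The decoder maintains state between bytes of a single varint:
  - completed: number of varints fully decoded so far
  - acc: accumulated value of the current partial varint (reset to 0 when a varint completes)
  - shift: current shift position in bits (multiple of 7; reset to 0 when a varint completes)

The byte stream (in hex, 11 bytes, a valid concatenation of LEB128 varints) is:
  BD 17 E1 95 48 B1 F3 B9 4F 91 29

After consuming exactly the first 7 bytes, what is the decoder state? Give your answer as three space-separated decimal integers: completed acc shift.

Answer: 2 14769 14

Derivation:
byte[0]=0xBD cont=1 payload=0x3D: acc |= 61<<0 -> completed=0 acc=61 shift=7
byte[1]=0x17 cont=0 payload=0x17: varint #1 complete (value=3005); reset -> completed=1 acc=0 shift=0
byte[2]=0xE1 cont=1 payload=0x61: acc |= 97<<0 -> completed=1 acc=97 shift=7
byte[3]=0x95 cont=1 payload=0x15: acc |= 21<<7 -> completed=1 acc=2785 shift=14
byte[4]=0x48 cont=0 payload=0x48: varint #2 complete (value=1182433); reset -> completed=2 acc=0 shift=0
byte[5]=0xB1 cont=1 payload=0x31: acc |= 49<<0 -> completed=2 acc=49 shift=7
byte[6]=0xF3 cont=1 payload=0x73: acc |= 115<<7 -> completed=2 acc=14769 shift=14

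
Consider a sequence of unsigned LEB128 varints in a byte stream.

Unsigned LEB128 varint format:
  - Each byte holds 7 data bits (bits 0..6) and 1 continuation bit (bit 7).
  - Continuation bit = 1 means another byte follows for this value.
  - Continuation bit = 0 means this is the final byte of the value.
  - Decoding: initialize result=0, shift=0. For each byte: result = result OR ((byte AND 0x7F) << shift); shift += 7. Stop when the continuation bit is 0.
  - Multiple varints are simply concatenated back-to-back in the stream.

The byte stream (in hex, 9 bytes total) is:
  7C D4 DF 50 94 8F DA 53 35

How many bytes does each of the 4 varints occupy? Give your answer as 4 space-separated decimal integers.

  byte[0]=0x7C cont=0 payload=0x7C=124: acc |= 124<<0 -> acc=124 shift=7 [end]
Varint 1: bytes[0:1] = 7C -> value 124 (1 byte(s))
  byte[1]=0xD4 cont=1 payload=0x54=84: acc |= 84<<0 -> acc=84 shift=7
  byte[2]=0xDF cont=1 payload=0x5F=95: acc |= 95<<7 -> acc=12244 shift=14
  byte[3]=0x50 cont=0 payload=0x50=80: acc |= 80<<14 -> acc=1322964 shift=21 [end]
Varint 2: bytes[1:4] = D4 DF 50 -> value 1322964 (3 byte(s))
  byte[4]=0x94 cont=1 payload=0x14=20: acc |= 20<<0 -> acc=20 shift=7
  byte[5]=0x8F cont=1 payload=0x0F=15: acc |= 15<<7 -> acc=1940 shift=14
  byte[6]=0xDA cont=1 payload=0x5A=90: acc |= 90<<14 -> acc=1476500 shift=21
  byte[7]=0x53 cont=0 payload=0x53=83: acc |= 83<<21 -> acc=175540116 shift=28 [end]
Varint 3: bytes[4:8] = 94 8F DA 53 -> value 175540116 (4 byte(s))
  byte[8]=0x35 cont=0 payload=0x35=53: acc |= 53<<0 -> acc=53 shift=7 [end]
Varint 4: bytes[8:9] = 35 -> value 53 (1 byte(s))

Answer: 1 3 4 1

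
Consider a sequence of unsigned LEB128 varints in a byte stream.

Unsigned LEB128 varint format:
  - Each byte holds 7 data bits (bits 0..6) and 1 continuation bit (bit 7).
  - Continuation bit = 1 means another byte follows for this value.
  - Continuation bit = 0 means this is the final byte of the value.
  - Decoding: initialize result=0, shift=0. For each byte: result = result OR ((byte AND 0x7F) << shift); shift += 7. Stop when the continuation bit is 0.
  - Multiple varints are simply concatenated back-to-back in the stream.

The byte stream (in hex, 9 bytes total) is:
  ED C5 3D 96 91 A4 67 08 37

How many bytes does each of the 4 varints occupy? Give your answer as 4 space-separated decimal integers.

  byte[0]=0xED cont=1 payload=0x6D=109: acc |= 109<<0 -> acc=109 shift=7
  byte[1]=0xC5 cont=1 payload=0x45=69: acc |= 69<<7 -> acc=8941 shift=14
  byte[2]=0x3D cont=0 payload=0x3D=61: acc |= 61<<14 -> acc=1008365 shift=21 [end]
Varint 1: bytes[0:3] = ED C5 3D -> value 1008365 (3 byte(s))
  byte[3]=0x96 cont=1 payload=0x16=22: acc |= 22<<0 -> acc=22 shift=7
  byte[4]=0x91 cont=1 payload=0x11=17: acc |= 17<<7 -> acc=2198 shift=14
  byte[5]=0xA4 cont=1 payload=0x24=36: acc |= 36<<14 -> acc=592022 shift=21
  byte[6]=0x67 cont=0 payload=0x67=103: acc |= 103<<21 -> acc=216598678 shift=28 [end]
Varint 2: bytes[3:7] = 96 91 A4 67 -> value 216598678 (4 byte(s))
  byte[7]=0x08 cont=0 payload=0x08=8: acc |= 8<<0 -> acc=8 shift=7 [end]
Varint 3: bytes[7:8] = 08 -> value 8 (1 byte(s))
  byte[8]=0x37 cont=0 payload=0x37=55: acc |= 55<<0 -> acc=55 shift=7 [end]
Varint 4: bytes[8:9] = 37 -> value 55 (1 byte(s))

Answer: 3 4 1 1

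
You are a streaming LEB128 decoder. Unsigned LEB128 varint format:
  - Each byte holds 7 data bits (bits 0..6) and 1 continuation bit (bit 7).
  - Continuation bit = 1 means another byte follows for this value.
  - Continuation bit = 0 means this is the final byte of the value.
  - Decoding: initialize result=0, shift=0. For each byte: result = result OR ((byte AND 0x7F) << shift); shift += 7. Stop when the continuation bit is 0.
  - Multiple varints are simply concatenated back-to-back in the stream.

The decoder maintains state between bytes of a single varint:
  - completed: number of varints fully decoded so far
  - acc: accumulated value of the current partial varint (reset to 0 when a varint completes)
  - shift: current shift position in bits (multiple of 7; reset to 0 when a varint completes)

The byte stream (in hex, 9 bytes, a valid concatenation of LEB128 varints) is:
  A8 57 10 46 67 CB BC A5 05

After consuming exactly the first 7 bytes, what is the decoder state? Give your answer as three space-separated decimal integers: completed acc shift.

Answer: 4 7755 14

Derivation:
byte[0]=0xA8 cont=1 payload=0x28: acc |= 40<<0 -> completed=0 acc=40 shift=7
byte[1]=0x57 cont=0 payload=0x57: varint #1 complete (value=11176); reset -> completed=1 acc=0 shift=0
byte[2]=0x10 cont=0 payload=0x10: varint #2 complete (value=16); reset -> completed=2 acc=0 shift=0
byte[3]=0x46 cont=0 payload=0x46: varint #3 complete (value=70); reset -> completed=3 acc=0 shift=0
byte[4]=0x67 cont=0 payload=0x67: varint #4 complete (value=103); reset -> completed=4 acc=0 shift=0
byte[5]=0xCB cont=1 payload=0x4B: acc |= 75<<0 -> completed=4 acc=75 shift=7
byte[6]=0xBC cont=1 payload=0x3C: acc |= 60<<7 -> completed=4 acc=7755 shift=14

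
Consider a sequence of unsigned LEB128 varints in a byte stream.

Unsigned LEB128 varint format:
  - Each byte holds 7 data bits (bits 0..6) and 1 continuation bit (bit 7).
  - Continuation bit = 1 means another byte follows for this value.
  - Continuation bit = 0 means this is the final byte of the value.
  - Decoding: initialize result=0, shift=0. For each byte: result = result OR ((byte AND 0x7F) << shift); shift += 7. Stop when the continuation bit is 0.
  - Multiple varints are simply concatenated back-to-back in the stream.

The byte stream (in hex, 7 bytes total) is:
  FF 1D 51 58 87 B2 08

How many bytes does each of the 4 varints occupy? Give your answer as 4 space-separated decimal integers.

Answer: 2 1 1 3

Derivation:
  byte[0]=0xFF cont=1 payload=0x7F=127: acc |= 127<<0 -> acc=127 shift=7
  byte[1]=0x1D cont=0 payload=0x1D=29: acc |= 29<<7 -> acc=3839 shift=14 [end]
Varint 1: bytes[0:2] = FF 1D -> value 3839 (2 byte(s))
  byte[2]=0x51 cont=0 payload=0x51=81: acc |= 81<<0 -> acc=81 shift=7 [end]
Varint 2: bytes[2:3] = 51 -> value 81 (1 byte(s))
  byte[3]=0x58 cont=0 payload=0x58=88: acc |= 88<<0 -> acc=88 shift=7 [end]
Varint 3: bytes[3:4] = 58 -> value 88 (1 byte(s))
  byte[4]=0x87 cont=1 payload=0x07=7: acc |= 7<<0 -> acc=7 shift=7
  byte[5]=0xB2 cont=1 payload=0x32=50: acc |= 50<<7 -> acc=6407 shift=14
  byte[6]=0x08 cont=0 payload=0x08=8: acc |= 8<<14 -> acc=137479 shift=21 [end]
Varint 4: bytes[4:7] = 87 B2 08 -> value 137479 (3 byte(s))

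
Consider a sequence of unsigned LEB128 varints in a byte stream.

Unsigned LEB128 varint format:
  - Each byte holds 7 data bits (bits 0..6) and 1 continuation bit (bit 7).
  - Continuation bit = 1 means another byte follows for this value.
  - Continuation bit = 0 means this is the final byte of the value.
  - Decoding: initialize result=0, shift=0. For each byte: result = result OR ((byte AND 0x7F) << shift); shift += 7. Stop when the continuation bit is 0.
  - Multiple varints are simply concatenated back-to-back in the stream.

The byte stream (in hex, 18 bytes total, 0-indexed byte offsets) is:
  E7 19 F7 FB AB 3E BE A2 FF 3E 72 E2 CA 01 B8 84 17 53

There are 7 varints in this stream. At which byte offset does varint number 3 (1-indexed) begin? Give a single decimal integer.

Answer: 6

Derivation:
  byte[0]=0xE7 cont=1 payload=0x67=103: acc |= 103<<0 -> acc=103 shift=7
  byte[1]=0x19 cont=0 payload=0x19=25: acc |= 25<<7 -> acc=3303 shift=14 [end]
Varint 1: bytes[0:2] = E7 19 -> value 3303 (2 byte(s))
  byte[2]=0xF7 cont=1 payload=0x77=119: acc |= 119<<0 -> acc=119 shift=7
  byte[3]=0xFB cont=1 payload=0x7B=123: acc |= 123<<7 -> acc=15863 shift=14
  byte[4]=0xAB cont=1 payload=0x2B=43: acc |= 43<<14 -> acc=720375 shift=21
  byte[5]=0x3E cont=0 payload=0x3E=62: acc |= 62<<21 -> acc=130743799 shift=28 [end]
Varint 2: bytes[2:6] = F7 FB AB 3E -> value 130743799 (4 byte(s))
  byte[6]=0xBE cont=1 payload=0x3E=62: acc |= 62<<0 -> acc=62 shift=7
  byte[7]=0xA2 cont=1 payload=0x22=34: acc |= 34<<7 -> acc=4414 shift=14
  byte[8]=0xFF cont=1 payload=0x7F=127: acc |= 127<<14 -> acc=2085182 shift=21
  byte[9]=0x3E cont=0 payload=0x3E=62: acc |= 62<<21 -> acc=132108606 shift=28 [end]
Varint 3: bytes[6:10] = BE A2 FF 3E -> value 132108606 (4 byte(s))
  byte[10]=0x72 cont=0 payload=0x72=114: acc |= 114<<0 -> acc=114 shift=7 [end]
Varint 4: bytes[10:11] = 72 -> value 114 (1 byte(s))
  byte[11]=0xE2 cont=1 payload=0x62=98: acc |= 98<<0 -> acc=98 shift=7
  byte[12]=0xCA cont=1 payload=0x4A=74: acc |= 74<<7 -> acc=9570 shift=14
  byte[13]=0x01 cont=0 payload=0x01=1: acc |= 1<<14 -> acc=25954 shift=21 [end]
Varint 5: bytes[11:14] = E2 CA 01 -> value 25954 (3 byte(s))
  byte[14]=0xB8 cont=1 payload=0x38=56: acc |= 56<<0 -> acc=56 shift=7
  byte[15]=0x84 cont=1 payload=0x04=4: acc |= 4<<7 -> acc=568 shift=14
  byte[16]=0x17 cont=0 payload=0x17=23: acc |= 23<<14 -> acc=377400 shift=21 [end]
Varint 6: bytes[14:17] = B8 84 17 -> value 377400 (3 byte(s))
  byte[17]=0x53 cont=0 payload=0x53=83: acc |= 83<<0 -> acc=83 shift=7 [end]
Varint 7: bytes[17:18] = 53 -> value 83 (1 byte(s))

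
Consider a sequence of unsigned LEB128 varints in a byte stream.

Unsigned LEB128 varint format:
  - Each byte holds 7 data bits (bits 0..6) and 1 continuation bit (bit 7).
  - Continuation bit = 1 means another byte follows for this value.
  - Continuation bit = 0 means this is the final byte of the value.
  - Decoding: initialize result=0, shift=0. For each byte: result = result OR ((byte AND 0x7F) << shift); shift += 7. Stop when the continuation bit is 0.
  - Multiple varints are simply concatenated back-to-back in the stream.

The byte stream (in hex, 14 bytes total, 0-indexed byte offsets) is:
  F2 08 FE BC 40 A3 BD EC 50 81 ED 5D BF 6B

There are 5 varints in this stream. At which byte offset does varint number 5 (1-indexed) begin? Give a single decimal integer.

  byte[0]=0xF2 cont=1 payload=0x72=114: acc |= 114<<0 -> acc=114 shift=7
  byte[1]=0x08 cont=0 payload=0x08=8: acc |= 8<<7 -> acc=1138 shift=14 [end]
Varint 1: bytes[0:2] = F2 08 -> value 1138 (2 byte(s))
  byte[2]=0xFE cont=1 payload=0x7E=126: acc |= 126<<0 -> acc=126 shift=7
  byte[3]=0xBC cont=1 payload=0x3C=60: acc |= 60<<7 -> acc=7806 shift=14
  byte[4]=0x40 cont=0 payload=0x40=64: acc |= 64<<14 -> acc=1056382 shift=21 [end]
Varint 2: bytes[2:5] = FE BC 40 -> value 1056382 (3 byte(s))
  byte[5]=0xA3 cont=1 payload=0x23=35: acc |= 35<<0 -> acc=35 shift=7
  byte[6]=0xBD cont=1 payload=0x3D=61: acc |= 61<<7 -> acc=7843 shift=14
  byte[7]=0xEC cont=1 payload=0x6C=108: acc |= 108<<14 -> acc=1777315 shift=21
  byte[8]=0x50 cont=0 payload=0x50=80: acc |= 80<<21 -> acc=169549475 shift=28 [end]
Varint 3: bytes[5:9] = A3 BD EC 50 -> value 169549475 (4 byte(s))
  byte[9]=0x81 cont=1 payload=0x01=1: acc |= 1<<0 -> acc=1 shift=7
  byte[10]=0xED cont=1 payload=0x6D=109: acc |= 109<<7 -> acc=13953 shift=14
  byte[11]=0x5D cont=0 payload=0x5D=93: acc |= 93<<14 -> acc=1537665 shift=21 [end]
Varint 4: bytes[9:12] = 81 ED 5D -> value 1537665 (3 byte(s))
  byte[12]=0xBF cont=1 payload=0x3F=63: acc |= 63<<0 -> acc=63 shift=7
  byte[13]=0x6B cont=0 payload=0x6B=107: acc |= 107<<7 -> acc=13759 shift=14 [end]
Varint 5: bytes[12:14] = BF 6B -> value 13759 (2 byte(s))

Answer: 12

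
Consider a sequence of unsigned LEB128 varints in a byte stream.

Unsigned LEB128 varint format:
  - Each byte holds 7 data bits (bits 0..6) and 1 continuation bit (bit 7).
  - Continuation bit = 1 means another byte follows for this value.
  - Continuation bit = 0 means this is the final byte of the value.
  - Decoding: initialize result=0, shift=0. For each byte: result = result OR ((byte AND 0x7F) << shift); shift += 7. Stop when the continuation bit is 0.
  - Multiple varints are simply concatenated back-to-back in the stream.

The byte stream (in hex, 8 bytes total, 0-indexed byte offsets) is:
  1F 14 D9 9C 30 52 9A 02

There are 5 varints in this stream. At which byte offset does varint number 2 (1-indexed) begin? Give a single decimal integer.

Answer: 1

Derivation:
  byte[0]=0x1F cont=0 payload=0x1F=31: acc |= 31<<0 -> acc=31 shift=7 [end]
Varint 1: bytes[0:1] = 1F -> value 31 (1 byte(s))
  byte[1]=0x14 cont=0 payload=0x14=20: acc |= 20<<0 -> acc=20 shift=7 [end]
Varint 2: bytes[1:2] = 14 -> value 20 (1 byte(s))
  byte[2]=0xD9 cont=1 payload=0x59=89: acc |= 89<<0 -> acc=89 shift=7
  byte[3]=0x9C cont=1 payload=0x1C=28: acc |= 28<<7 -> acc=3673 shift=14
  byte[4]=0x30 cont=0 payload=0x30=48: acc |= 48<<14 -> acc=790105 shift=21 [end]
Varint 3: bytes[2:5] = D9 9C 30 -> value 790105 (3 byte(s))
  byte[5]=0x52 cont=0 payload=0x52=82: acc |= 82<<0 -> acc=82 shift=7 [end]
Varint 4: bytes[5:6] = 52 -> value 82 (1 byte(s))
  byte[6]=0x9A cont=1 payload=0x1A=26: acc |= 26<<0 -> acc=26 shift=7
  byte[7]=0x02 cont=0 payload=0x02=2: acc |= 2<<7 -> acc=282 shift=14 [end]
Varint 5: bytes[6:8] = 9A 02 -> value 282 (2 byte(s))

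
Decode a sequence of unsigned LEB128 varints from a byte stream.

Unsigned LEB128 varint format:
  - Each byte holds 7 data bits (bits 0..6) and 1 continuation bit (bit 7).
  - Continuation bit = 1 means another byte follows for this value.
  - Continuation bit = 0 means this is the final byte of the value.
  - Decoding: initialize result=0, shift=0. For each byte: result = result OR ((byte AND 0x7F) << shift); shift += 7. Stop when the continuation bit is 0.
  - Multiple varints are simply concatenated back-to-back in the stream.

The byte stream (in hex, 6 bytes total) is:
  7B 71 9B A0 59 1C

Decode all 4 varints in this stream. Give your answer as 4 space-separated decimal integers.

Answer: 123 113 1462299 28

Derivation:
  byte[0]=0x7B cont=0 payload=0x7B=123: acc |= 123<<0 -> acc=123 shift=7 [end]
Varint 1: bytes[0:1] = 7B -> value 123 (1 byte(s))
  byte[1]=0x71 cont=0 payload=0x71=113: acc |= 113<<0 -> acc=113 shift=7 [end]
Varint 2: bytes[1:2] = 71 -> value 113 (1 byte(s))
  byte[2]=0x9B cont=1 payload=0x1B=27: acc |= 27<<0 -> acc=27 shift=7
  byte[3]=0xA0 cont=1 payload=0x20=32: acc |= 32<<7 -> acc=4123 shift=14
  byte[4]=0x59 cont=0 payload=0x59=89: acc |= 89<<14 -> acc=1462299 shift=21 [end]
Varint 3: bytes[2:5] = 9B A0 59 -> value 1462299 (3 byte(s))
  byte[5]=0x1C cont=0 payload=0x1C=28: acc |= 28<<0 -> acc=28 shift=7 [end]
Varint 4: bytes[5:6] = 1C -> value 28 (1 byte(s))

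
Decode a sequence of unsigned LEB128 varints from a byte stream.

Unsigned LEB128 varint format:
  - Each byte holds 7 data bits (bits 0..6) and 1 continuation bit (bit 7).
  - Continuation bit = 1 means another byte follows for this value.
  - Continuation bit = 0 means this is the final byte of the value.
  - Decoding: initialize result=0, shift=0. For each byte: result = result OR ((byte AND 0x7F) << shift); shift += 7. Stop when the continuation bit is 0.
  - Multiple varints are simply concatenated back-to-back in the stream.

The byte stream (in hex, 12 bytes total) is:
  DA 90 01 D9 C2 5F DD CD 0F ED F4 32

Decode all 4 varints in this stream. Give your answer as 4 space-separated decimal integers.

  byte[0]=0xDA cont=1 payload=0x5A=90: acc |= 90<<0 -> acc=90 shift=7
  byte[1]=0x90 cont=1 payload=0x10=16: acc |= 16<<7 -> acc=2138 shift=14
  byte[2]=0x01 cont=0 payload=0x01=1: acc |= 1<<14 -> acc=18522 shift=21 [end]
Varint 1: bytes[0:3] = DA 90 01 -> value 18522 (3 byte(s))
  byte[3]=0xD9 cont=1 payload=0x59=89: acc |= 89<<0 -> acc=89 shift=7
  byte[4]=0xC2 cont=1 payload=0x42=66: acc |= 66<<7 -> acc=8537 shift=14
  byte[5]=0x5F cont=0 payload=0x5F=95: acc |= 95<<14 -> acc=1565017 shift=21 [end]
Varint 2: bytes[3:6] = D9 C2 5F -> value 1565017 (3 byte(s))
  byte[6]=0xDD cont=1 payload=0x5D=93: acc |= 93<<0 -> acc=93 shift=7
  byte[7]=0xCD cont=1 payload=0x4D=77: acc |= 77<<7 -> acc=9949 shift=14
  byte[8]=0x0F cont=0 payload=0x0F=15: acc |= 15<<14 -> acc=255709 shift=21 [end]
Varint 3: bytes[6:9] = DD CD 0F -> value 255709 (3 byte(s))
  byte[9]=0xED cont=1 payload=0x6D=109: acc |= 109<<0 -> acc=109 shift=7
  byte[10]=0xF4 cont=1 payload=0x74=116: acc |= 116<<7 -> acc=14957 shift=14
  byte[11]=0x32 cont=0 payload=0x32=50: acc |= 50<<14 -> acc=834157 shift=21 [end]
Varint 4: bytes[9:12] = ED F4 32 -> value 834157 (3 byte(s))

Answer: 18522 1565017 255709 834157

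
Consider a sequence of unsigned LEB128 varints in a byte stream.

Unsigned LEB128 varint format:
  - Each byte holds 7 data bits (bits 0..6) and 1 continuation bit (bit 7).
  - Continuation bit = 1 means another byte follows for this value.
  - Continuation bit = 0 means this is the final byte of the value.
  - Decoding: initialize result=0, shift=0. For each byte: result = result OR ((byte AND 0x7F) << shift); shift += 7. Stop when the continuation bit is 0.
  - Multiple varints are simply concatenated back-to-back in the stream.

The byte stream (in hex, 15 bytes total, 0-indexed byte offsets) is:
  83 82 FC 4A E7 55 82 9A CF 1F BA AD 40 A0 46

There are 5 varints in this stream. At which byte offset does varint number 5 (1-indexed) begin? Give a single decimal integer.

Answer: 13

Derivation:
  byte[0]=0x83 cont=1 payload=0x03=3: acc |= 3<<0 -> acc=3 shift=7
  byte[1]=0x82 cont=1 payload=0x02=2: acc |= 2<<7 -> acc=259 shift=14
  byte[2]=0xFC cont=1 payload=0x7C=124: acc |= 124<<14 -> acc=2031875 shift=21
  byte[3]=0x4A cont=0 payload=0x4A=74: acc |= 74<<21 -> acc=157221123 shift=28 [end]
Varint 1: bytes[0:4] = 83 82 FC 4A -> value 157221123 (4 byte(s))
  byte[4]=0xE7 cont=1 payload=0x67=103: acc |= 103<<0 -> acc=103 shift=7
  byte[5]=0x55 cont=0 payload=0x55=85: acc |= 85<<7 -> acc=10983 shift=14 [end]
Varint 2: bytes[4:6] = E7 55 -> value 10983 (2 byte(s))
  byte[6]=0x82 cont=1 payload=0x02=2: acc |= 2<<0 -> acc=2 shift=7
  byte[7]=0x9A cont=1 payload=0x1A=26: acc |= 26<<7 -> acc=3330 shift=14
  byte[8]=0xCF cont=1 payload=0x4F=79: acc |= 79<<14 -> acc=1297666 shift=21
  byte[9]=0x1F cont=0 payload=0x1F=31: acc |= 31<<21 -> acc=66309378 shift=28 [end]
Varint 3: bytes[6:10] = 82 9A CF 1F -> value 66309378 (4 byte(s))
  byte[10]=0xBA cont=1 payload=0x3A=58: acc |= 58<<0 -> acc=58 shift=7
  byte[11]=0xAD cont=1 payload=0x2D=45: acc |= 45<<7 -> acc=5818 shift=14
  byte[12]=0x40 cont=0 payload=0x40=64: acc |= 64<<14 -> acc=1054394 shift=21 [end]
Varint 4: bytes[10:13] = BA AD 40 -> value 1054394 (3 byte(s))
  byte[13]=0xA0 cont=1 payload=0x20=32: acc |= 32<<0 -> acc=32 shift=7
  byte[14]=0x46 cont=0 payload=0x46=70: acc |= 70<<7 -> acc=8992 shift=14 [end]
Varint 5: bytes[13:15] = A0 46 -> value 8992 (2 byte(s))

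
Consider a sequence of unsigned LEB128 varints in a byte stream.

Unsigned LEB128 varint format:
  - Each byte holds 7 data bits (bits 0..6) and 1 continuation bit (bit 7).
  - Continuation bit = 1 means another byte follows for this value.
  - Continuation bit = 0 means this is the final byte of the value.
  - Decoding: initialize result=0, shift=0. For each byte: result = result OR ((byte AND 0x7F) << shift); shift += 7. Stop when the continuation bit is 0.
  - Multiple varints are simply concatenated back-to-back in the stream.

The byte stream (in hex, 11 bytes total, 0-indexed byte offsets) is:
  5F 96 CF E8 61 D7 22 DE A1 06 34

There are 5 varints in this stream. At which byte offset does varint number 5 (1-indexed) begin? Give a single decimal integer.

  byte[0]=0x5F cont=0 payload=0x5F=95: acc |= 95<<0 -> acc=95 shift=7 [end]
Varint 1: bytes[0:1] = 5F -> value 95 (1 byte(s))
  byte[1]=0x96 cont=1 payload=0x16=22: acc |= 22<<0 -> acc=22 shift=7
  byte[2]=0xCF cont=1 payload=0x4F=79: acc |= 79<<7 -> acc=10134 shift=14
  byte[3]=0xE8 cont=1 payload=0x68=104: acc |= 104<<14 -> acc=1714070 shift=21
  byte[4]=0x61 cont=0 payload=0x61=97: acc |= 97<<21 -> acc=205137814 shift=28 [end]
Varint 2: bytes[1:5] = 96 CF E8 61 -> value 205137814 (4 byte(s))
  byte[5]=0xD7 cont=1 payload=0x57=87: acc |= 87<<0 -> acc=87 shift=7
  byte[6]=0x22 cont=0 payload=0x22=34: acc |= 34<<7 -> acc=4439 shift=14 [end]
Varint 3: bytes[5:7] = D7 22 -> value 4439 (2 byte(s))
  byte[7]=0xDE cont=1 payload=0x5E=94: acc |= 94<<0 -> acc=94 shift=7
  byte[8]=0xA1 cont=1 payload=0x21=33: acc |= 33<<7 -> acc=4318 shift=14
  byte[9]=0x06 cont=0 payload=0x06=6: acc |= 6<<14 -> acc=102622 shift=21 [end]
Varint 4: bytes[7:10] = DE A1 06 -> value 102622 (3 byte(s))
  byte[10]=0x34 cont=0 payload=0x34=52: acc |= 52<<0 -> acc=52 shift=7 [end]
Varint 5: bytes[10:11] = 34 -> value 52 (1 byte(s))

Answer: 10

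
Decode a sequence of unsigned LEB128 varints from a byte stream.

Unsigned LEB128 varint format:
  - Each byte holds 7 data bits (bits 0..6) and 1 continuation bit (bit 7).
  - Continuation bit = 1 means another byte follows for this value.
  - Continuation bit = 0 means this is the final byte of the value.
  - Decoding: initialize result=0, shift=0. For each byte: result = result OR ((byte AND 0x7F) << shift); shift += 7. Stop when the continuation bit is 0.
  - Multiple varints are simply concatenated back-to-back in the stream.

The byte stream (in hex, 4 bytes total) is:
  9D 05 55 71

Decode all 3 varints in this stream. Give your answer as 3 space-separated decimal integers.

  byte[0]=0x9D cont=1 payload=0x1D=29: acc |= 29<<0 -> acc=29 shift=7
  byte[1]=0x05 cont=0 payload=0x05=5: acc |= 5<<7 -> acc=669 shift=14 [end]
Varint 1: bytes[0:2] = 9D 05 -> value 669 (2 byte(s))
  byte[2]=0x55 cont=0 payload=0x55=85: acc |= 85<<0 -> acc=85 shift=7 [end]
Varint 2: bytes[2:3] = 55 -> value 85 (1 byte(s))
  byte[3]=0x71 cont=0 payload=0x71=113: acc |= 113<<0 -> acc=113 shift=7 [end]
Varint 3: bytes[3:4] = 71 -> value 113 (1 byte(s))

Answer: 669 85 113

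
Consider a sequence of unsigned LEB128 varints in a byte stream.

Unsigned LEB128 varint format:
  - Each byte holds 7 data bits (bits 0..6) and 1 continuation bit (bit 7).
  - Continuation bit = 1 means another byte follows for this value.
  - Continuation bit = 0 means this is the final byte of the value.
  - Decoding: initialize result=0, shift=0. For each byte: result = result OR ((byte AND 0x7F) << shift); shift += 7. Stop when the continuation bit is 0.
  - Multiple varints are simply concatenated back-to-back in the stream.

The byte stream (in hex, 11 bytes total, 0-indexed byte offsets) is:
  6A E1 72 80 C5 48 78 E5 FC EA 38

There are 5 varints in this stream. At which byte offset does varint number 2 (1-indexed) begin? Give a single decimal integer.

Answer: 1

Derivation:
  byte[0]=0x6A cont=0 payload=0x6A=106: acc |= 106<<0 -> acc=106 shift=7 [end]
Varint 1: bytes[0:1] = 6A -> value 106 (1 byte(s))
  byte[1]=0xE1 cont=1 payload=0x61=97: acc |= 97<<0 -> acc=97 shift=7
  byte[2]=0x72 cont=0 payload=0x72=114: acc |= 114<<7 -> acc=14689 shift=14 [end]
Varint 2: bytes[1:3] = E1 72 -> value 14689 (2 byte(s))
  byte[3]=0x80 cont=1 payload=0x00=0: acc |= 0<<0 -> acc=0 shift=7
  byte[4]=0xC5 cont=1 payload=0x45=69: acc |= 69<<7 -> acc=8832 shift=14
  byte[5]=0x48 cont=0 payload=0x48=72: acc |= 72<<14 -> acc=1188480 shift=21 [end]
Varint 3: bytes[3:6] = 80 C5 48 -> value 1188480 (3 byte(s))
  byte[6]=0x78 cont=0 payload=0x78=120: acc |= 120<<0 -> acc=120 shift=7 [end]
Varint 4: bytes[6:7] = 78 -> value 120 (1 byte(s))
  byte[7]=0xE5 cont=1 payload=0x65=101: acc |= 101<<0 -> acc=101 shift=7
  byte[8]=0xFC cont=1 payload=0x7C=124: acc |= 124<<7 -> acc=15973 shift=14
  byte[9]=0xEA cont=1 payload=0x6A=106: acc |= 106<<14 -> acc=1752677 shift=21
  byte[10]=0x38 cont=0 payload=0x38=56: acc |= 56<<21 -> acc=119193189 shift=28 [end]
Varint 5: bytes[7:11] = E5 FC EA 38 -> value 119193189 (4 byte(s))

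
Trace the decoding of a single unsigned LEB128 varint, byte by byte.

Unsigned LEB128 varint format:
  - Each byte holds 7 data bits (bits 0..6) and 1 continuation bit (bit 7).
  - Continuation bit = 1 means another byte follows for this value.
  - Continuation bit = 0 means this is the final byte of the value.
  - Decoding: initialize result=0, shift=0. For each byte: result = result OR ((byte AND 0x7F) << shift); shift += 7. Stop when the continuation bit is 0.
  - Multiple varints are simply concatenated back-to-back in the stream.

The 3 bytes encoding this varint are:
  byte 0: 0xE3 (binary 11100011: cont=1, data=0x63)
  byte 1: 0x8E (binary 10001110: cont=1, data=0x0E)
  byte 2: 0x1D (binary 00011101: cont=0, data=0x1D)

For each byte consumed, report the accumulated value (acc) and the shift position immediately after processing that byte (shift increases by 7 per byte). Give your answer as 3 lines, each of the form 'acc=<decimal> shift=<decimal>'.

byte 0=0xE3: payload=0x63=99, contrib = 99<<0 = 99; acc -> 99, shift -> 7
byte 1=0x8E: payload=0x0E=14, contrib = 14<<7 = 1792; acc -> 1891, shift -> 14
byte 2=0x1D: payload=0x1D=29, contrib = 29<<14 = 475136; acc -> 477027, shift -> 21

Answer: acc=99 shift=7
acc=1891 shift=14
acc=477027 shift=21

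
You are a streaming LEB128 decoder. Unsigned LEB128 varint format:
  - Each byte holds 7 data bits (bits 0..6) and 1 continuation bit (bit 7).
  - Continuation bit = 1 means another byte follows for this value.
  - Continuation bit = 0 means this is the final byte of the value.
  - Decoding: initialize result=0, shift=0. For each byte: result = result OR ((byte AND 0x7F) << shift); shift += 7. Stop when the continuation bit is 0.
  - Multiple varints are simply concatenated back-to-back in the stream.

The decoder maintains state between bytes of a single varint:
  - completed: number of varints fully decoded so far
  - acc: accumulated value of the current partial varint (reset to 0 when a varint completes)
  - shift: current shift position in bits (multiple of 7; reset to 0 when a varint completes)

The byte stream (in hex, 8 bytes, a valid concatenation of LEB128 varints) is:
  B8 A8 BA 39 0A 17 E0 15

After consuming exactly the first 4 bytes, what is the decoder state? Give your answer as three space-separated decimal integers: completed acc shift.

byte[0]=0xB8 cont=1 payload=0x38: acc |= 56<<0 -> completed=0 acc=56 shift=7
byte[1]=0xA8 cont=1 payload=0x28: acc |= 40<<7 -> completed=0 acc=5176 shift=14
byte[2]=0xBA cont=1 payload=0x3A: acc |= 58<<14 -> completed=0 acc=955448 shift=21
byte[3]=0x39 cont=0 payload=0x39: varint #1 complete (value=120493112); reset -> completed=1 acc=0 shift=0

Answer: 1 0 0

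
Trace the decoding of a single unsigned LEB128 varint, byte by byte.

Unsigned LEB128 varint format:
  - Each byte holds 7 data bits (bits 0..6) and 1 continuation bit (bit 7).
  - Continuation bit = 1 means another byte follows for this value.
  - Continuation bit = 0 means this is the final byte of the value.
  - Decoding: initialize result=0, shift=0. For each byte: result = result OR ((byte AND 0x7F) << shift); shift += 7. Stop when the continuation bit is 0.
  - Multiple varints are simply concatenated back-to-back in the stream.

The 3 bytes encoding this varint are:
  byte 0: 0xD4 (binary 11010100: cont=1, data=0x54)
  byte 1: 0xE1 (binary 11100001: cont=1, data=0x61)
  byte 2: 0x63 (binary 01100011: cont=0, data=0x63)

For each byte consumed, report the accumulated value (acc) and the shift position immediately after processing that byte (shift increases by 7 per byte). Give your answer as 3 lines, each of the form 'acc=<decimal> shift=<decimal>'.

Answer: acc=84 shift=7
acc=12500 shift=14
acc=1634516 shift=21

Derivation:
byte 0=0xD4: payload=0x54=84, contrib = 84<<0 = 84; acc -> 84, shift -> 7
byte 1=0xE1: payload=0x61=97, contrib = 97<<7 = 12416; acc -> 12500, shift -> 14
byte 2=0x63: payload=0x63=99, contrib = 99<<14 = 1622016; acc -> 1634516, shift -> 21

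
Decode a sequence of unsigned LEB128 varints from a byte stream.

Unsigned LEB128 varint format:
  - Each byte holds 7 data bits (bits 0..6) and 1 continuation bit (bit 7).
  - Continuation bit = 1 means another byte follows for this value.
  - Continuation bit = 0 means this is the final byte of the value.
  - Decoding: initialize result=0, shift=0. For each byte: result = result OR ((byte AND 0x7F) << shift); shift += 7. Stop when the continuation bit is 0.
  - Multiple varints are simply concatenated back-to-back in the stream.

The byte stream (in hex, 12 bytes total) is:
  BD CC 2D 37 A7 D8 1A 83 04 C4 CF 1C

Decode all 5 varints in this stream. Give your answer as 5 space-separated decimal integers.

Answer: 747069 55 437287 515 468932

Derivation:
  byte[0]=0xBD cont=1 payload=0x3D=61: acc |= 61<<0 -> acc=61 shift=7
  byte[1]=0xCC cont=1 payload=0x4C=76: acc |= 76<<7 -> acc=9789 shift=14
  byte[2]=0x2D cont=0 payload=0x2D=45: acc |= 45<<14 -> acc=747069 shift=21 [end]
Varint 1: bytes[0:3] = BD CC 2D -> value 747069 (3 byte(s))
  byte[3]=0x37 cont=0 payload=0x37=55: acc |= 55<<0 -> acc=55 shift=7 [end]
Varint 2: bytes[3:4] = 37 -> value 55 (1 byte(s))
  byte[4]=0xA7 cont=1 payload=0x27=39: acc |= 39<<0 -> acc=39 shift=7
  byte[5]=0xD8 cont=1 payload=0x58=88: acc |= 88<<7 -> acc=11303 shift=14
  byte[6]=0x1A cont=0 payload=0x1A=26: acc |= 26<<14 -> acc=437287 shift=21 [end]
Varint 3: bytes[4:7] = A7 D8 1A -> value 437287 (3 byte(s))
  byte[7]=0x83 cont=1 payload=0x03=3: acc |= 3<<0 -> acc=3 shift=7
  byte[8]=0x04 cont=0 payload=0x04=4: acc |= 4<<7 -> acc=515 shift=14 [end]
Varint 4: bytes[7:9] = 83 04 -> value 515 (2 byte(s))
  byte[9]=0xC4 cont=1 payload=0x44=68: acc |= 68<<0 -> acc=68 shift=7
  byte[10]=0xCF cont=1 payload=0x4F=79: acc |= 79<<7 -> acc=10180 shift=14
  byte[11]=0x1C cont=0 payload=0x1C=28: acc |= 28<<14 -> acc=468932 shift=21 [end]
Varint 5: bytes[9:12] = C4 CF 1C -> value 468932 (3 byte(s))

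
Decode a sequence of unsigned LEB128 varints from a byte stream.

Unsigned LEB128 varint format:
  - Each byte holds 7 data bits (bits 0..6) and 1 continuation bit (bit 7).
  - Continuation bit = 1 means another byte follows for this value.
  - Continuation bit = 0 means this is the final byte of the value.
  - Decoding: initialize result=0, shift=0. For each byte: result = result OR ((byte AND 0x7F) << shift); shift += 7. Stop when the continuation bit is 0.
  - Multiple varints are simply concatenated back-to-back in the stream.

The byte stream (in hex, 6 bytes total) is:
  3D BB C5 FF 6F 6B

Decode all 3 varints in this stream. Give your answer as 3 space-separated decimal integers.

  byte[0]=0x3D cont=0 payload=0x3D=61: acc |= 61<<0 -> acc=61 shift=7 [end]
Varint 1: bytes[0:1] = 3D -> value 61 (1 byte(s))
  byte[1]=0xBB cont=1 payload=0x3B=59: acc |= 59<<0 -> acc=59 shift=7
  byte[2]=0xC5 cont=1 payload=0x45=69: acc |= 69<<7 -> acc=8891 shift=14
  byte[3]=0xFF cont=1 payload=0x7F=127: acc |= 127<<14 -> acc=2089659 shift=21
  byte[4]=0x6F cont=0 payload=0x6F=111: acc |= 111<<21 -> acc=234873531 shift=28 [end]
Varint 2: bytes[1:5] = BB C5 FF 6F -> value 234873531 (4 byte(s))
  byte[5]=0x6B cont=0 payload=0x6B=107: acc |= 107<<0 -> acc=107 shift=7 [end]
Varint 3: bytes[5:6] = 6B -> value 107 (1 byte(s))

Answer: 61 234873531 107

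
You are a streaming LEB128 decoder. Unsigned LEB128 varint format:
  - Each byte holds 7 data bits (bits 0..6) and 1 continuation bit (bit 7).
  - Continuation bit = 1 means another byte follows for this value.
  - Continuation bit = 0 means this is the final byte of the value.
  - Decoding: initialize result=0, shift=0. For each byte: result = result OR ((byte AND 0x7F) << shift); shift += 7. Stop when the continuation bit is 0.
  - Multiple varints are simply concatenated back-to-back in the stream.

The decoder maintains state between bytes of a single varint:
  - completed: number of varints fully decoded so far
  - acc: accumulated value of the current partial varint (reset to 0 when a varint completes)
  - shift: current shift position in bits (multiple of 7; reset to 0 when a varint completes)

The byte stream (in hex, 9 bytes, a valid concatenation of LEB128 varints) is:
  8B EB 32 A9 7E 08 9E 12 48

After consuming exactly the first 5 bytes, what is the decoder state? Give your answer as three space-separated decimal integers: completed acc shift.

Answer: 2 0 0

Derivation:
byte[0]=0x8B cont=1 payload=0x0B: acc |= 11<<0 -> completed=0 acc=11 shift=7
byte[1]=0xEB cont=1 payload=0x6B: acc |= 107<<7 -> completed=0 acc=13707 shift=14
byte[2]=0x32 cont=0 payload=0x32: varint #1 complete (value=832907); reset -> completed=1 acc=0 shift=0
byte[3]=0xA9 cont=1 payload=0x29: acc |= 41<<0 -> completed=1 acc=41 shift=7
byte[4]=0x7E cont=0 payload=0x7E: varint #2 complete (value=16169); reset -> completed=2 acc=0 shift=0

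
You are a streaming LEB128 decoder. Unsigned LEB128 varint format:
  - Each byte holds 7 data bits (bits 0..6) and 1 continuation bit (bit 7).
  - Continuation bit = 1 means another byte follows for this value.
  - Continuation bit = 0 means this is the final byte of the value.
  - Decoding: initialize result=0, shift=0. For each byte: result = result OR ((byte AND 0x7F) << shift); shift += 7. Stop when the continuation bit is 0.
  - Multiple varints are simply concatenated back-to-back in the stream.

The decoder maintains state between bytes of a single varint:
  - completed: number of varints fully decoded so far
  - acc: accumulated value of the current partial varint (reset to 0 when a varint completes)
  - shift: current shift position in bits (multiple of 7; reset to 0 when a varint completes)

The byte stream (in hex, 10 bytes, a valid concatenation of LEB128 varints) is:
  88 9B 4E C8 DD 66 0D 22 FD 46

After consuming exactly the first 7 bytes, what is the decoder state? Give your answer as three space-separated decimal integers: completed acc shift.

Answer: 3 0 0

Derivation:
byte[0]=0x88 cont=1 payload=0x08: acc |= 8<<0 -> completed=0 acc=8 shift=7
byte[1]=0x9B cont=1 payload=0x1B: acc |= 27<<7 -> completed=0 acc=3464 shift=14
byte[2]=0x4E cont=0 payload=0x4E: varint #1 complete (value=1281416); reset -> completed=1 acc=0 shift=0
byte[3]=0xC8 cont=1 payload=0x48: acc |= 72<<0 -> completed=1 acc=72 shift=7
byte[4]=0xDD cont=1 payload=0x5D: acc |= 93<<7 -> completed=1 acc=11976 shift=14
byte[5]=0x66 cont=0 payload=0x66: varint #2 complete (value=1683144); reset -> completed=2 acc=0 shift=0
byte[6]=0x0D cont=0 payload=0x0D: varint #3 complete (value=13); reset -> completed=3 acc=0 shift=0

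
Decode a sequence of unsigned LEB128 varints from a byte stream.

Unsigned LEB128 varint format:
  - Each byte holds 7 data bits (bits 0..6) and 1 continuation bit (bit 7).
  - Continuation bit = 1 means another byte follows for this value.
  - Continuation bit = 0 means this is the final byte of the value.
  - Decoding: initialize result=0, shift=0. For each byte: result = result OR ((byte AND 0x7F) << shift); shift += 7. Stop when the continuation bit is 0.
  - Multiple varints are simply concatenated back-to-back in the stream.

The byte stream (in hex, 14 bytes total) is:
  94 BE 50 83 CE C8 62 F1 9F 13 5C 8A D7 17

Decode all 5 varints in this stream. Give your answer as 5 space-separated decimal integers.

  byte[0]=0x94 cont=1 payload=0x14=20: acc |= 20<<0 -> acc=20 shift=7
  byte[1]=0xBE cont=1 payload=0x3E=62: acc |= 62<<7 -> acc=7956 shift=14
  byte[2]=0x50 cont=0 payload=0x50=80: acc |= 80<<14 -> acc=1318676 shift=21 [end]
Varint 1: bytes[0:3] = 94 BE 50 -> value 1318676 (3 byte(s))
  byte[3]=0x83 cont=1 payload=0x03=3: acc |= 3<<0 -> acc=3 shift=7
  byte[4]=0xCE cont=1 payload=0x4E=78: acc |= 78<<7 -> acc=9987 shift=14
  byte[5]=0xC8 cont=1 payload=0x48=72: acc |= 72<<14 -> acc=1189635 shift=21
  byte[6]=0x62 cont=0 payload=0x62=98: acc |= 98<<21 -> acc=206710531 shift=28 [end]
Varint 2: bytes[3:7] = 83 CE C8 62 -> value 206710531 (4 byte(s))
  byte[7]=0xF1 cont=1 payload=0x71=113: acc |= 113<<0 -> acc=113 shift=7
  byte[8]=0x9F cont=1 payload=0x1F=31: acc |= 31<<7 -> acc=4081 shift=14
  byte[9]=0x13 cont=0 payload=0x13=19: acc |= 19<<14 -> acc=315377 shift=21 [end]
Varint 3: bytes[7:10] = F1 9F 13 -> value 315377 (3 byte(s))
  byte[10]=0x5C cont=0 payload=0x5C=92: acc |= 92<<0 -> acc=92 shift=7 [end]
Varint 4: bytes[10:11] = 5C -> value 92 (1 byte(s))
  byte[11]=0x8A cont=1 payload=0x0A=10: acc |= 10<<0 -> acc=10 shift=7
  byte[12]=0xD7 cont=1 payload=0x57=87: acc |= 87<<7 -> acc=11146 shift=14
  byte[13]=0x17 cont=0 payload=0x17=23: acc |= 23<<14 -> acc=387978 shift=21 [end]
Varint 5: bytes[11:14] = 8A D7 17 -> value 387978 (3 byte(s))

Answer: 1318676 206710531 315377 92 387978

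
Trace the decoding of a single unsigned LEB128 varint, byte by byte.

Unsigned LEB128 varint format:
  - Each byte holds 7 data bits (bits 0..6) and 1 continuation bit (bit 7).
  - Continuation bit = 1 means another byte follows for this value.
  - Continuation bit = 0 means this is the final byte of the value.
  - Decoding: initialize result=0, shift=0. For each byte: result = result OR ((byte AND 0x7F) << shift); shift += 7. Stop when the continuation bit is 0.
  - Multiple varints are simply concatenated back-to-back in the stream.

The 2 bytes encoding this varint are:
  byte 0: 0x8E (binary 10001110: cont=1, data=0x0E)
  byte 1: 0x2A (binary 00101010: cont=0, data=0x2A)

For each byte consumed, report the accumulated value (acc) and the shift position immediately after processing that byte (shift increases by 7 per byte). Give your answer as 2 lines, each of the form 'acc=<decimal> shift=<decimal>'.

byte 0=0x8E: payload=0x0E=14, contrib = 14<<0 = 14; acc -> 14, shift -> 7
byte 1=0x2A: payload=0x2A=42, contrib = 42<<7 = 5376; acc -> 5390, shift -> 14

Answer: acc=14 shift=7
acc=5390 shift=14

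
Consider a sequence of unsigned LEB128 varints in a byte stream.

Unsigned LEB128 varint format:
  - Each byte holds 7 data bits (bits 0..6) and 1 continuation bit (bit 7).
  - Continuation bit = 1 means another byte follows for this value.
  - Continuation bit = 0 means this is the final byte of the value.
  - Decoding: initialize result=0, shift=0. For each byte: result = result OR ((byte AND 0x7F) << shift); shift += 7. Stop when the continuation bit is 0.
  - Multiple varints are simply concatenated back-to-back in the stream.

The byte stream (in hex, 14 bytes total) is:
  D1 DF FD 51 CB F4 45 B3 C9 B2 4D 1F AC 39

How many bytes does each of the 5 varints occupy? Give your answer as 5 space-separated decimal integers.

Answer: 4 3 4 1 2

Derivation:
  byte[0]=0xD1 cont=1 payload=0x51=81: acc |= 81<<0 -> acc=81 shift=7
  byte[1]=0xDF cont=1 payload=0x5F=95: acc |= 95<<7 -> acc=12241 shift=14
  byte[2]=0xFD cont=1 payload=0x7D=125: acc |= 125<<14 -> acc=2060241 shift=21
  byte[3]=0x51 cont=0 payload=0x51=81: acc |= 81<<21 -> acc=171929553 shift=28 [end]
Varint 1: bytes[0:4] = D1 DF FD 51 -> value 171929553 (4 byte(s))
  byte[4]=0xCB cont=1 payload=0x4B=75: acc |= 75<<0 -> acc=75 shift=7
  byte[5]=0xF4 cont=1 payload=0x74=116: acc |= 116<<7 -> acc=14923 shift=14
  byte[6]=0x45 cont=0 payload=0x45=69: acc |= 69<<14 -> acc=1145419 shift=21 [end]
Varint 2: bytes[4:7] = CB F4 45 -> value 1145419 (3 byte(s))
  byte[7]=0xB3 cont=1 payload=0x33=51: acc |= 51<<0 -> acc=51 shift=7
  byte[8]=0xC9 cont=1 payload=0x49=73: acc |= 73<<7 -> acc=9395 shift=14
  byte[9]=0xB2 cont=1 payload=0x32=50: acc |= 50<<14 -> acc=828595 shift=21
  byte[10]=0x4D cont=0 payload=0x4D=77: acc |= 77<<21 -> acc=162309299 shift=28 [end]
Varint 3: bytes[7:11] = B3 C9 B2 4D -> value 162309299 (4 byte(s))
  byte[11]=0x1F cont=0 payload=0x1F=31: acc |= 31<<0 -> acc=31 shift=7 [end]
Varint 4: bytes[11:12] = 1F -> value 31 (1 byte(s))
  byte[12]=0xAC cont=1 payload=0x2C=44: acc |= 44<<0 -> acc=44 shift=7
  byte[13]=0x39 cont=0 payload=0x39=57: acc |= 57<<7 -> acc=7340 shift=14 [end]
Varint 5: bytes[12:14] = AC 39 -> value 7340 (2 byte(s))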